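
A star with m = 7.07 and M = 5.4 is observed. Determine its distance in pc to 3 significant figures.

21.6 pc

m − M = 5 log₁₀(d/10 pc)
7.07 − (5.4) = 1.67 = 5 log₁₀(d/10)
d = 10 × 10^(1.67/5) = 10 × 10^0.334 = 21.58 pc.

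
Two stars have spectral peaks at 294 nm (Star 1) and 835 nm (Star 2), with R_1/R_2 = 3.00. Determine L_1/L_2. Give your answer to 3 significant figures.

Wien's law gives T ∝ 1/λ_max, so T_1/T_2 = λ_2/λ_1 = 835/294 = 2.840.
Then L ∝ R²T⁴ gives L_1/L_2 = (3.00)² × (2.840)⁴ = 9.000 × 65.07 = 585.6.

586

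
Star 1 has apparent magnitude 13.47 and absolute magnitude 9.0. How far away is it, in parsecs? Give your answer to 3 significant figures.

78.3 pc

m − M = 5 log₁₀(d/10 pc)
13.47 − (9.0) = 4.47 = 5 log₁₀(d/10)
d = 10 × 10^(4.47/5) = 10 × 10^0.894 = 78.34 pc.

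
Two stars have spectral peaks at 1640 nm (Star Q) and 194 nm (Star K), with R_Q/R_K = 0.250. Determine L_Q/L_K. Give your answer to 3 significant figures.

1.22×10^-5

Wien's law gives T ∝ 1/λ_max, so T_Q/T_K = λ_K/λ_Q = 194/1640 = 0.1183.
Then L ∝ R²T⁴ gives L_Q/L_K = (0.250)² × (0.1183)⁴ = 0.06250 × 1.958×10^-4 = 1.224×10^-5.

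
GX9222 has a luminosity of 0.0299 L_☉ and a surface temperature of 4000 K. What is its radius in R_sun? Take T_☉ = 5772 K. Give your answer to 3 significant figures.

0.360 R_sun

R/R_☉ = √(L/L_☉) / (T/T_☉)² = √(0.0299) / (0.6930)²
       = 0.1729 / 0.4802 = 0.3601.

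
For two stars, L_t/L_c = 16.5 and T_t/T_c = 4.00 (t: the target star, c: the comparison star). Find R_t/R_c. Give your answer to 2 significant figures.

0.25

L ∝ R²T⁴ gives R ∝ √L / T², so
R_t/R_c = √(16.5) / (4.00)² = 4.062 / 16.00 = 0.2539.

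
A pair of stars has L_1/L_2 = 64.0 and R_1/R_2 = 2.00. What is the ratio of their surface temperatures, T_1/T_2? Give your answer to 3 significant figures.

2.00

L ∝ R²T⁴ gives T ∝ (L/R²)^(1/4), so
T_1/T_2 = (64.0 / 2.00²)^(1/4) = (16.00)^(1/4) = 2.000.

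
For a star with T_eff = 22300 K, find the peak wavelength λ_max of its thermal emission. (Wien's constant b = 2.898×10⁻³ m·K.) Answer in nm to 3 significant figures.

130 nm

λ_max = b/T = 2.898×10⁻³ / 22300 = 1.30×10^-7 m = 130.0 nm.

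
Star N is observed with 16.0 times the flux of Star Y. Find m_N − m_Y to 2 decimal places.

m_N − m_Y = −2.5 log₁₀(F_N/F_Y) = −2.5 log₁₀(16.0) = −2.5 × (1.204) = -3.010.

-3.01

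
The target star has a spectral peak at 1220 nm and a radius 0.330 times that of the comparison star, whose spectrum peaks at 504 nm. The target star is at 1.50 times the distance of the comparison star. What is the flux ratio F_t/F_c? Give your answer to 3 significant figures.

0.00141

Wien's law: T_t/T_c = λ_c/λ_t = 504/1220 = 0.4131.
L_t/L_c = (R_t/R_c)²(T_t/T_c)⁴ = (0.330)²(0.4131)⁴ = 0.003172.
F_t/F_c = (L_t/L_c)/(d_t/d_c)² = 0.003172/(1.50)² = 0.001410.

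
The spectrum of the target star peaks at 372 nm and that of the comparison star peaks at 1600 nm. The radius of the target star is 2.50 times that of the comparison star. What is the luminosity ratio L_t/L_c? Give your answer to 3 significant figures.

Wien's law gives T ∝ 1/λ_max, so T_t/T_c = λ_c/λ_t = 1600/372 = 4.301.
Then L ∝ R²T⁴ gives L_t/L_c = (2.50)² × (4.301)⁴ = 6.250 × 342.2 = 2139.

2.14×10^3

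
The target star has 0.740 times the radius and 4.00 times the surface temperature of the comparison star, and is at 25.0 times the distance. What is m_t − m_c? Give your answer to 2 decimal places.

1.62

L_t/L_c = (0.740)²(4.00)⁴ = 140.2.
F_t/F_c = (L_t/L_c)/(d_t/d_c)² = 140.2/625.0 = 0.2243.
m_t − m_c = −2.5 log₁₀(0.2243) = 1.62.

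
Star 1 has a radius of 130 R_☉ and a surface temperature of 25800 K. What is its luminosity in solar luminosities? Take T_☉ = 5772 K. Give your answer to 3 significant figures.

6.75×10^6 solar luminosities

L/L_☉ = (R/R_☉)² (T/T_☉)⁴ = (130)² × (25800/5772)⁴
       = 1.690×10^4 × (4.470)⁴ = 1.690×10^4 × 399.2 = 6.746×10^6.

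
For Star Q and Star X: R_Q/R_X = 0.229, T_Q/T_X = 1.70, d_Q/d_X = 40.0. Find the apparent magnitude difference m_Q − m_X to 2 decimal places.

8.91

L_Q/L_X = (0.229)²(1.70)⁴ = 0.4380.
F_Q/F_X = (L_Q/L_X)/(d_Q/d_X)² = 0.4380/1600 = 2.737×10^-4.
m_Q − m_X = −2.5 log₁₀(2.737×10^-4) = 8.91.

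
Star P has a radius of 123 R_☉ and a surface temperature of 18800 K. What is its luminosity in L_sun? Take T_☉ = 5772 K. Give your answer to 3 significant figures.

L/L_☉ = (R/R_☉)² (T/T_☉)⁴ = (123)² × (18800/5772)⁴
       = 1.513×10^4 × (3.257)⁴ = 1.513×10^4 × 112.5 = 1.703×10^6.

1.70×10^6 L_sun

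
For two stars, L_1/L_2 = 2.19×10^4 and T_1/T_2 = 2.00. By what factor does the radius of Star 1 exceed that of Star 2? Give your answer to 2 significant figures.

L ∝ R²T⁴ gives R ∝ √L / T², so
R_1/R_2 = √(2.19×10^4) / (2.00)² = 148.0 / 4.000 = 37.00.

37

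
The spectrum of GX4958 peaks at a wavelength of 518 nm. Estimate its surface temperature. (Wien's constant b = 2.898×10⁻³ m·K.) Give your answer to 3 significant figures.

T = b/λ_max = 2.898×10⁻³ / (518×10⁻⁹) = 5595 K.

5.59×10^3 K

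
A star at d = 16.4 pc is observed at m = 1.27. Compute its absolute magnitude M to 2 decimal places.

0.20

M = m − 5 log₁₀(d/10 pc) = 1.27 − 5 log₁₀(16.4/10)
  = 1.27 − 5 × 0.215 = 1.27 − 1.07 = 0.20.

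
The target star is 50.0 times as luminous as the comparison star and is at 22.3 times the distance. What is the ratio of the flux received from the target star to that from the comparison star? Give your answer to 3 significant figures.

0.101

F = L/(4πd²), so F_t/F_c = (L_t/L_c) / (d_t/d_c)²
= 50.0 / (22.3)² = 50.0 / 497.3 = 0.1005.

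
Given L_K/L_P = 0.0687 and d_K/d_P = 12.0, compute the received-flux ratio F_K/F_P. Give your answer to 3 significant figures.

F = L/(4πd²), so F_K/F_P = (L_K/L_P) / (d_K/d_P)²
= 0.0687 / (12.0)² = 0.0687 / 144.0 = 4.771×10^-4.

4.77×10^-4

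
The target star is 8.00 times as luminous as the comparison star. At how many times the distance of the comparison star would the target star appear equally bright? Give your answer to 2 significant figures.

Equal flux requires L_t/d_t² = L_c/d_c², so d_t/d_c = √(L_t/L_c)
= √(8.00) = 2.828.

2.8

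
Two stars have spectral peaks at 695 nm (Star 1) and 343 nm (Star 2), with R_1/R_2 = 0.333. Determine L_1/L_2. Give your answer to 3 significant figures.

0.00658

Wien's law gives T ∝ 1/λ_max, so T_1/T_2 = λ_2/λ_1 = 343/695 = 0.4935.
Then L ∝ R²T⁴ gives L_1/L_2 = (0.333)² × (0.4935)⁴ = 0.1109 × 0.05932 = 0.006578.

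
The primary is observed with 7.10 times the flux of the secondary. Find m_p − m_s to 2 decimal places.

m_p − m_s = −2.5 log₁₀(F_p/F_s) = −2.5 log₁₀(7.10) = −2.5 × (0.851) = -2.128.

-2.13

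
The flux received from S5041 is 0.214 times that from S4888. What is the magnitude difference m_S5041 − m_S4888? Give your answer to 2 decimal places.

1.67

m_S5041 − m_S4888 = −2.5 log₁₀(F_S5041/F_S4888) = −2.5 log₁₀(0.214) = −2.5 × (-0.670) = 1.674.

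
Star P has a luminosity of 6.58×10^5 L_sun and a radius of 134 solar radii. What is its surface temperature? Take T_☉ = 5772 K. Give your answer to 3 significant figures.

1.42×10^4 K

T/T_☉ = (L/L_☉)^(1/4) / (R/R_☉)^(1/2)
T = 5772 × (6.58×10^5)^(1/4) / √(134) = 5772 × 28.48 / 11.58 = 1.420×10^4 K.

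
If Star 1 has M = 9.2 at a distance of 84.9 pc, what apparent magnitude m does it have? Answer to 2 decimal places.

13.84

m = M + 5 log₁₀(d/10 pc) = 9.2 + 5 log₁₀(84.9/10)
  = 9.2 + 5 × 0.929 = 9.2 + 4.64 = 13.84.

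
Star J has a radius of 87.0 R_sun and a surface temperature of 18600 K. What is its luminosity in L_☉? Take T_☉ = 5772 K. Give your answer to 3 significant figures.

8.16×10^5 L_☉

L/L_☉ = (R/R_☉)² (T/T_☉)⁴ = (87.0)² × (18600/5772)⁴
       = 7569 × (3.222)⁴ = 7569 × 107.8 = 8.162×10^5.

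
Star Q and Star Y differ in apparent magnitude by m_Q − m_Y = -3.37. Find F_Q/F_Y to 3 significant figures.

22.3

F_Q/F_Y = 10^(−(m_Q − m_Y)/2.5) = 10^(3.37/2.5) = 10^1.348 = 22.28.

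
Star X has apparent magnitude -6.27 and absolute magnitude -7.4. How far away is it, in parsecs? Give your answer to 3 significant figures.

m − M = 5 log₁₀(d/10 pc)
-6.27 − (-7.4) = 1.13 = 5 log₁₀(d/10)
d = 10 × 10^(1.13/5) = 10 × 10^0.226 = 16.83 pc.

16.8 pc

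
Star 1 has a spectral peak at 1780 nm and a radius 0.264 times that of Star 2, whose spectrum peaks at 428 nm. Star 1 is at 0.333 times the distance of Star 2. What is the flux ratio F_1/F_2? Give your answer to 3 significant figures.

Wien's law: T_1/T_2 = λ_2/λ_1 = 428/1780 = 0.2404.
L_1/L_2 = (R_1/R_2)²(T_1/T_2)⁴ = (0.264)²(0.2404)⁴ = 2.330×10^-4.
F_1/F_2 = (L_1/L_2)/(d_1/d_2)² = 2.330×10^-4/(0.333)² = 0.002101.

0.00210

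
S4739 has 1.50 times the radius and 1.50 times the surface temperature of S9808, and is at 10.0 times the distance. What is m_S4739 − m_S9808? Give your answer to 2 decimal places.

2.36

L_S4739/L_S9808 = (1.50)²(1.50)⁴ = 11.39.
F_S4739/F_S9808 = (L_S4739/L_S9808)/(d_S4739/d_S9808)² = 11.39/100.0 = 0.1139.
m_S4739 − m_S9808 = −2.5 log₁₀(0.1139) = 2.36.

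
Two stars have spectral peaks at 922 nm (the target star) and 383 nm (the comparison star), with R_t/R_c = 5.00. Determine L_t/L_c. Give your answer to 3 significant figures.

Wien's law gives T ∝ 1/λ_max, so T_t/T_c = λ_c/λ_t = 383/922 = 0.4154.
Then L ∝ R²T⁴ gives L_t/L_c = (5.00)² × (0.4154)⁴ = 25.00 × 0.02978 = 0.7444.

0.744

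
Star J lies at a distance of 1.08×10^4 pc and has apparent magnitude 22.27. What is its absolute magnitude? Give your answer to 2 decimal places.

7.10

M = m − 5 log₁₀(d/10 pc) = 22.27 − 5 log₁₀(1.08×10^4/10)
  = 22.27 − 5 × 3.033 = 22.27 − 15.17 = 7.10.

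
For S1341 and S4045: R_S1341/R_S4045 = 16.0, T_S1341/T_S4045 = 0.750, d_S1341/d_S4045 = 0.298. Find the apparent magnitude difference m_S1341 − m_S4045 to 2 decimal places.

-7.40

L_S1341/L_S4045 = (16.0)²(0.750)⁴ = 81.00.
F_S1341/F_S4045 = (L_S1341/L_S4045)/(d_S1341/d_S4045)² = 81.00/0.08880 = 912.1.
m_S1341 − m_S4045 = −2.5 log₁₀(912.1) = -7.40.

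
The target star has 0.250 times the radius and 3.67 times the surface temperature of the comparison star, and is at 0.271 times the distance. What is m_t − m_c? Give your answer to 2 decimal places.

L_t/L_c = (0.250)²(3.67)⁴ = 11.34.
F_t/F_c = (L_t/L_c)/(d_t/d_c)² = 11.34/0.07344 = 154.4.
m_t − m_c = −2.5 log₁₀(154.4) = -5.47.

-5.47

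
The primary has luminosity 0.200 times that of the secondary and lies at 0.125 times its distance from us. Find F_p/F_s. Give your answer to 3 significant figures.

F = L/(4πd²), so F_p/F_s = (L_p/L_s) / (d_p/d_s)²
= 0.200 / (0.125)² = 0.200 / 0.01562 = 12.80.

12.8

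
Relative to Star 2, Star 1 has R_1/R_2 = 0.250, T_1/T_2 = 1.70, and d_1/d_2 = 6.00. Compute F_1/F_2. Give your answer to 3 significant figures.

L_1/L_2 = (R_1/R_2)²(T_1/T_2)⁴ = (0.250)² × (1.70)⁴ = 0.5220.
F_1/F_2 = (L_1/L_2)/(d_1/d_2)² = 0.5220 / (6.00)² = 0.01450.

0.0145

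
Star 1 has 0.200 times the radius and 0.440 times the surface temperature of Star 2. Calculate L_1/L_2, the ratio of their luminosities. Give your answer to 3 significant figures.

0.00150

From the Stefan–Boltzmann law, L ∝ R²T⁴, so
L_1/L_2 = (R_1/R_2)² (T_1/T_2)⁴ = (0.200)² × (0.440)⁴ = 0.04000 × 0.03748 = 0.001499.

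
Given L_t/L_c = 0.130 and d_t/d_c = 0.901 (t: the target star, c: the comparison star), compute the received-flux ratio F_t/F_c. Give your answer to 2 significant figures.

F = L/(4πd²), so F_t/F_c = (L_t/L_c) / (d_t/d_c)²
= 0.130 / (0.901)² = 0.130 / 0.8118 = 0.1601.

0.16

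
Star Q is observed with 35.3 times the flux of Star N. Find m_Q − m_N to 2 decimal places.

-3.87

m_Q − m_N = −2.5 log₁₀(F_Q/F_N) = −2.5 log₁₀(35.3) = −2.5 × (1.548) = -3.869.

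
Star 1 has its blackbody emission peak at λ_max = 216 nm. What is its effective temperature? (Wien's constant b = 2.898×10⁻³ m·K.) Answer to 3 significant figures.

1.34×10^4 K

T = b/λ_max = 2.898×10⁻³ / (216×10⁻⁹) = 1.342×10^4 K.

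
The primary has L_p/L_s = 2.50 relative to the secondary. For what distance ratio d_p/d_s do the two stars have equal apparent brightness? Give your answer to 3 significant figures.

Equal flux requires L_p/d_p² = L_s/d_s², so d_p/d_s = √(L_p/L_s)
= √(2.50) = 1.581.

1.58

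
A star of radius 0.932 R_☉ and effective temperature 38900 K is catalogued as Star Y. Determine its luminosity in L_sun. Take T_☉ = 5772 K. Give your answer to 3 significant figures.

1.79×10^3 L_sun

L/L_☉ = (R/R_☉)² (T/T_☉)⁴ = (0.932)² × (38900/5772)⁴
       = 0.8686 × (6.739)⁴ = 0.8686 × 2063 = 1792.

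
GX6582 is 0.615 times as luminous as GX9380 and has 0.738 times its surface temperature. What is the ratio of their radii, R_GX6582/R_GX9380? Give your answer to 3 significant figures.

L ∝ R²T⁴ gives R ∝ √L / T², so
R_GX6582/R_GX9380 = √(0.615) / (0.738)² = 0.7842 / 0.5446 = 1.440.

1.44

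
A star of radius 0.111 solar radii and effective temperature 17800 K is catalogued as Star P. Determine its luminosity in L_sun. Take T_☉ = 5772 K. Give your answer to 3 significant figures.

1.11 L_sun

L/L_☉ = (R/R_☉)² (T/T_☉)⁴ = (0.111)² × (17800/5772)⁴
       = 0.01232 × (3.084)⁴ = 0.01232 × 90.44 = 1.114.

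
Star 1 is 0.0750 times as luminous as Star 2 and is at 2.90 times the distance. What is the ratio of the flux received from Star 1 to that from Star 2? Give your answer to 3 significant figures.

F = L/(4πd²), so F_1/F_2 = (L_1/L_2) / (d_1/d_2)²
= 0.0750 / (2.90)² = 0.0750 / 8.410 = 0.008918.

0.00892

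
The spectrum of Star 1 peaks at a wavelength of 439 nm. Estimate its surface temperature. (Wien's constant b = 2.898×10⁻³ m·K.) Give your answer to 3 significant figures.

6.60×10^3 K

T = b/λ_max = 2.898×10⁻³ / (439×10⁻⁹) = 6601 K.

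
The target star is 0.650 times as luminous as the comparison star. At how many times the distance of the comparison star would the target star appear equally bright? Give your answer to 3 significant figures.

Equal flux requires L_t/d_t² = L_c/d_c², so d_t/d_c = √(L_t/L_c)
= √(0.650) = 0.8062.

0.806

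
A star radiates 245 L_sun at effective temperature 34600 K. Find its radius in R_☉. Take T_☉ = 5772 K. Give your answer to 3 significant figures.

0.436 R_☉

R/R_☉ = √(L/L_☉) / (T/T_☉)² = √(245) / (5.994)²
       = 15.65 / 35.93 = 0.4356.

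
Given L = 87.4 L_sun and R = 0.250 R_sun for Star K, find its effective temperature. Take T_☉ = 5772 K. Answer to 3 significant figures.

T/T_☉ = (L/L_☉)^(1/4) / (R/R_☉)^(1/2)
T = 5772 × (87.4)^(1/4) / √(0.250) = 5772 × 3.058 / 0.5000 = 3.530×10^4 K.

3.53×10^4 K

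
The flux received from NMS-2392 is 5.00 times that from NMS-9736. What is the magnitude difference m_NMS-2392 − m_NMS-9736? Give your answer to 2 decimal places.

-1.75

m_NMS-2392 − m_NMS-9736 = −2.5 log₁₀(F_NMS-2392/F_NMS-9736) = −2.5 log₁₀(5.00) = −2.5 × (0.699) = -1.747.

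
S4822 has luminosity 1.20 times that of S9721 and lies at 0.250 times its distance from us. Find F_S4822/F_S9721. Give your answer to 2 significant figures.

F = L/(4πd²), so F_S4822/F_S9721 = (L_S4822/L_S9721) / (d_S4822/d_S9721)²
= 1.20 / (0.250)² = 1.20 / 0.06250 = 19.20.

19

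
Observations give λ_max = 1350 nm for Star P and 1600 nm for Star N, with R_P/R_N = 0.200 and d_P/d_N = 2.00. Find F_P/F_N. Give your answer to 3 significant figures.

Wien's law: T_P/T_N = λ_N/λ_P = 1600/1350 = 1.185.
L_P/L_N = (R_P/R_N)²(T_P/T_N)⁴ = (0.200)²(1.185)⁴ = 0.07892.
F_P/F_N = (L_P/L_N)/(d_P/d_N)² = 0.07892/(2.00)² = 0.01973.

0.0197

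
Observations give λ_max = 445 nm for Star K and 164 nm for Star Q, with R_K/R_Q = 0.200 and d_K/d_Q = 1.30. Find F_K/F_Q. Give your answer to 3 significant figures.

Wien's law: T_K/T_Q = λ_Q/λ_K = 164/445 = 0.3685.
L_K/L_Q = (R_K/R_Q)²(T_K/T_Q)⁴ = (0.200)²(0.3685)⁴ = 7.379×10^-4.
F_K/F_Q = (L_K/L_Q)/(d_K/d_Q)² = 7.379×10^-4/(1.30)² = 4.366×10^-4.

4.37×10^-4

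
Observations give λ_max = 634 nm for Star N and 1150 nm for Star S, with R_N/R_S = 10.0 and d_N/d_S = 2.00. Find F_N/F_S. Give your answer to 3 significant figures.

271

Wien's law: T_N/T_S = λ_S/λ_N = 1150/634 = 1.814.
L_N/L_S = (R_N/R_S)²(T_N/T_S)⁴ = (10.0)²(1.814)⁴ = 1083.
F_N/F_S = (L_N/L_S)/(d_N/d_S)² = 1083/(2.00)² = 270.6.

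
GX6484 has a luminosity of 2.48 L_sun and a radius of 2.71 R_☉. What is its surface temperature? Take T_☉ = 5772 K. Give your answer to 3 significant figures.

T/T_☉ = (L/L_☉)^(1/4) / (R/R_☉)^(1/2)
T = 5772 × (2.48)^(1/4) / √(2.71) = 5772 × 1.255 / 1.646 = 4400 K.

4.40×10^3 K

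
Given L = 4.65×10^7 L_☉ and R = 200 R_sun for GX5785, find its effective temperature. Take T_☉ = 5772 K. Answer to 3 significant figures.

T/T_☉ = (L/L_☉)^(1/4) / (R/R_☉)^(1/2)
T = 5772 × (4.65×10^7)^(1/4) / √(200) = 5772 × 82.58 / 14.14 = 3.370×10^4 K.

3.37×10^4 K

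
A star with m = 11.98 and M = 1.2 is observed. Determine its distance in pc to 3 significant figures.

1.43×10^3 pc

m − M = 5 log₁₀(d/10 pc)
11.98 − (1.2) = 10.78 = 5 log₁₀(d/10)
d = 10 × 10^(10.78/5) = 10 × 10^2.156 = 1432 pc.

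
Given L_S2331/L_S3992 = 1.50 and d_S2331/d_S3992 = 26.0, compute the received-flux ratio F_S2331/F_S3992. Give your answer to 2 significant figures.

F = L/(4πd²), so F_S2331/F_S3992 = (L_S2331/L_S3992) / (d_S2331/d_S3992)²
= 1.50 / (26.0)² = 1.50 / 676.0 = 0.002219.

0.0022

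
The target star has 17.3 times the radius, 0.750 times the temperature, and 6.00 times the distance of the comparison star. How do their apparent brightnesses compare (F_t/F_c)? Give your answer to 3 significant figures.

2.63

L_t/L_c = (R_t/R_c)²(T_t/T_c)⁴ = (17.3)² × (0.750)⁴ = 94.70.
F_t/F_c = (L_t/L_c)/(d_t/d_c)² = 94.70 / (6.00)² = 2.630.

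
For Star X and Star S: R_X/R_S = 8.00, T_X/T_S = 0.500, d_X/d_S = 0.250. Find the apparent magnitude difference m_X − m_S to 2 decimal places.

-4.52

L_X/L_S = (8.00)²(0.500)⁴ = 4.000.
F_X/F_S = (L_X/L_S)/(d_X/d_S)² = 4.000/0.06250 = 64.00.
m_X − m_S = −2.5 log₁₀(64.00) = -4.52.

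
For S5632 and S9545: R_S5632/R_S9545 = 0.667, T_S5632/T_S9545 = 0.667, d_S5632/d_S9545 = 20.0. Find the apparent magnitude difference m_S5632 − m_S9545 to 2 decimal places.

L_S5632/L_S9545 = (0.667)²(0.667)⁴ = 0.08806.
F_S5632/F_S9545 = (L_S5632/L_S9545)/(d_S5632/d_S9545)² = 0.08806/400.0 = 2.201×10^-4.
m_S5632 − m_S9545 = −2.5 log₁₀(2.201×10^-4) = 9.14.

9.14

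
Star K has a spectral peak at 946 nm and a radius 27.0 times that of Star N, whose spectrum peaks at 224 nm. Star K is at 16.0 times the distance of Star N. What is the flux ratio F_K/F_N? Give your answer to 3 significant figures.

Wien's law: T_K/T_N = λ_N/λ_K = 224/946 = 0.2368.
L_K/L_N = (R_K/R_N)²(T_K/T_N)⁴ = (27.0)²(0.2368)⁴ = 2.292.
F_K/F_N = (L_K/L_N)/(d_K/d_N)² = 2.292/(16.0)² = 0.008952.

0.00895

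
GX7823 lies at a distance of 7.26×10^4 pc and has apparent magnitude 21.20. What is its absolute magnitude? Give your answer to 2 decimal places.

M = m − 5 log₁₀(d/10 pc) = 21.20 − 5 log₁₀(7.26×10^4/10)
  = 21.20 − 5 × 3.861 = 21.20 − 19.30 = 1.90.

1.90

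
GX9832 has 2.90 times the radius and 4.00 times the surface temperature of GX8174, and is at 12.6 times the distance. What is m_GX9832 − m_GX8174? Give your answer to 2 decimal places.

L_GX9832/L_GX8174 = (2.90)²(4.00)⁴ = 2153.
F_GX9832/F_GX8174 = (L_GX9832/L_GX8174)/(d_GX9832/d_GX8174)² = 2153/158.8 = 13.56.
m_GX9832 − m_GX8174 = −2.5 log₁₀(13.56) = -2.83.

-2.83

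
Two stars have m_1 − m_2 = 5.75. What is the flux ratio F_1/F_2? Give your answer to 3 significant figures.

0.00501

F_1/F_2 = 10^(−(m_1 − m_2)/2.5) = 10^(-5.75/2.5) = 10^-2.300 = 0.005012.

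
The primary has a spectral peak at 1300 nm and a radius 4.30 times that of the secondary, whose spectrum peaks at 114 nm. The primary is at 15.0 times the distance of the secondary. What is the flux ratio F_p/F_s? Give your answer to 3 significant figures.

Wien's law: T_p/T_s = λ_s/λ_p = 114/1300 = 0.08769.
L_p/L_s = (R_p/R_s)²(T_p/T_s)⁴ = (4.30)²(0.08769)⁴ = 0.001093.
F_p/F_s = (L_p/L_s)/(d_p/d_s)² = 0.001093/(15.0)² = 4.860×10^-6.

4.86×10^-6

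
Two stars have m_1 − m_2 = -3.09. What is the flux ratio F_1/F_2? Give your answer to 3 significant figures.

17.2

F_1/F_2 = 10^(−(m_1 − m_2)/2.5) = 10^(3.09/2.5) = 10^1.236 = 17.22.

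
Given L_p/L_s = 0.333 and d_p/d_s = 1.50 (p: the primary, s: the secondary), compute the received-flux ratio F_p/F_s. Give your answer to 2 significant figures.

0.15

F = L/(4πd²), so F_p/F_s = (L_p/L_s) / (d_p/d_s)²
= 0.333 / (1.50)² = 0.333 / 2.250 = 0.1480.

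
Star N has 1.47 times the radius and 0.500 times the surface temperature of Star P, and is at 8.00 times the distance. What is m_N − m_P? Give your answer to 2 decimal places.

L_N/L_P = (1.47)²(0.500)⁴ = 0.1351.
F_N/F_P = (L_N/L_P)/(d_N/d_P)² = 0.1351/64.00 = 0.002110.
m_N − m_P = −2.5 log₁₀(0.002110) = 6.69.

6.69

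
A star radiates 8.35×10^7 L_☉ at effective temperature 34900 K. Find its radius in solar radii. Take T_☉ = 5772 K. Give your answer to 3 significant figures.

250 solar radii

R/R_☉ = √(L/L_☉) / (T/T_☉)² = √(8.35×10^7) / (6.046)²
       = 9138 / 36.56 = 249.9.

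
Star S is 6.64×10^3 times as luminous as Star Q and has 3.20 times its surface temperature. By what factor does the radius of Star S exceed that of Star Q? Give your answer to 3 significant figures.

7.96

L ∝ R²T⁴ gives R ∝ √L / T², so
R_S/R_Q = √(6.64×10^3) / (3.20)² = 81.49 / 10.24 = 7.958.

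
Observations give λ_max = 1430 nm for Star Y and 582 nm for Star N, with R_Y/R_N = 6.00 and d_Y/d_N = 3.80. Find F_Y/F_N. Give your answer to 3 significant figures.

0.0684

Wien's law: T_Y/T_N = λ_N/λ_Y = 582/1430 = 0.4070.
L_Y/L_N = (R_Y/R_N)²(T_Y/T_N)⁴ = (6.00)²(0.4070)⁴ = 0.9878.
F_Y/F_N = (L_Y/L_N)/(d_Y/d_N)² = 0.9878/(3.80)² = 0.06840.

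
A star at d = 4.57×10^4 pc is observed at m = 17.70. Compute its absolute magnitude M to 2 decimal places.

-0.60

M = m − 5 log₁₀(d/10 pc) = 17.70 − 5 log₁₀(4.57×10^4/10)
  = 17.70 − 5 × 3.660 = 17.70 − 18.30 = -0.60.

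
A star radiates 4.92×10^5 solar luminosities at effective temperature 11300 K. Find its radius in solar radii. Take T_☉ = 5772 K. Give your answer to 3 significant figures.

R/R_☉ = √(L/L_☉) / (T/T_☉)² = √(4.92×10^5) / (1.958)²
       = 701.4 / 3.833 = 183.0.

183 solar radii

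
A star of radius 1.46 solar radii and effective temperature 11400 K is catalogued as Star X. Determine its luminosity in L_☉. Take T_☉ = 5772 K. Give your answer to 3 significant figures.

32.4 L_☉

L/L_☉ = (R/R_☉)² (T/T_☉)⁴ = (1.46)² × (11400/5772)⁴
       = 2.132 × (1.975)⁴ = 2.132 × 15.22 = 32.44.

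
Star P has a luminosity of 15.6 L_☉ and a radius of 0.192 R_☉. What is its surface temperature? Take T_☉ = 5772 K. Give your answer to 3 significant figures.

2.62×10^4 K

T/T_☉ = (L/L_☉)^(1/4) / (R/R_☉)^(1/2)
T = 5772 × (15.6)^(1/4) / √(0.192) = 5772 × 1.987 / 0.4382 = 2.618×10^4 K.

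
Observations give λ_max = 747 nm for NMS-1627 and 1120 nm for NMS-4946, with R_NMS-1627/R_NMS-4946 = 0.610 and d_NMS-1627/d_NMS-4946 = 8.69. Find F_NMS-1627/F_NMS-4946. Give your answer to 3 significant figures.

0.0249

Wien's law: T_NMS-1627/T_NMS-4946 = λ_NMS-4946/λ_NMS-1627 = 1120/747 = 1.499.
L_NMS-1627/L_NMS-4946 = (R_NMS-1627/R_NMS-4946)²(T_NMS-1627/T_NMS-4946)⁴ = (0.610)²(1.499)⁴ = 1.880.
F_NMS-1627/F_NMS-4946 = (L_NMS-1627/L_NMS-4946)/(d_NMS-1627/d_NMS-4946)² = 1.880/(8.69)² = 0.02490.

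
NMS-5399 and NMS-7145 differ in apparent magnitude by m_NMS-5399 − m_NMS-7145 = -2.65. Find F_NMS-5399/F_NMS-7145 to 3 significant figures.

F_NMS-5399/F_NMS-7145 = 10^(−(m_NMS-5399 − m_NMS-7145)/2.5) = 10^(2.65/2.5) = 10^1.060 = 11.48.

11.5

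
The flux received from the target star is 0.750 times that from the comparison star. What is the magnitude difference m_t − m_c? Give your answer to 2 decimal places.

0.31

m_t − m_c = −2.5 log₁₀(F_t/F_c) = −2.5 log₁₀(0.750) = −2.5 × (-0.125) = 0.312.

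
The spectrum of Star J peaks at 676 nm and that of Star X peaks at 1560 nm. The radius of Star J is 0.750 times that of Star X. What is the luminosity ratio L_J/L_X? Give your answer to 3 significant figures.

Wien's law gives T ∝ 1/λ_max, so T_J/T_X = λ_X/λ_J = 1560/676 = 2.308.
Then L ∝ R²T⁴ gives L_J/L_X = (0.750)² × (2.308)⁴ = 0.5625 × 28.36 = 15.95.

16.0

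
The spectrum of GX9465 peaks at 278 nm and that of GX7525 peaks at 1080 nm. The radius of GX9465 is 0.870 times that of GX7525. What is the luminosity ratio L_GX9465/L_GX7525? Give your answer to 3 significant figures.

172

Wien's law gives T ∝ 1/λ_max, so T_GX9465/T_GX7525 = λ_GX7525/λ_GX9465 = 1080/278 = 3.885.
Then L ∝ R²T⁴ gives L_GX9465/L_GX7525 = (0.870)² × (3.885)⁴ = 0.7569 × 227.8 = 172.4.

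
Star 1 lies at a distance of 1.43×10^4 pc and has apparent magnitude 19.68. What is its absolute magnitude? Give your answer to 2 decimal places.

3.90

M = m − 5 log₁₀(d/10 pc) = 19.68 − 5 log₁₀(1.43×10^4/10)
  = 19.68 − 5 × 3.155 = 19.68 − 15.78 = 3.90.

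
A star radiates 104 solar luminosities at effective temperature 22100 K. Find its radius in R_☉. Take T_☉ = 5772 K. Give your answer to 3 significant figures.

R/R_☉ = √(L/L_☉) / (T/T_☉)² = √(104) / (3.829)²
       = 10.20 / 14.66 = 0.6956.

0.696 R_☉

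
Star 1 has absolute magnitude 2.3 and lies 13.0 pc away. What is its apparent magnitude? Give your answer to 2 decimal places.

2.87

m = M + 5 log₁₀(d/10 pc) = 2.3 + 5 log₁₀(13.0/10)
  = 2.3 + 5 × 0.114 = 2.3 + 0.57 = 2.87.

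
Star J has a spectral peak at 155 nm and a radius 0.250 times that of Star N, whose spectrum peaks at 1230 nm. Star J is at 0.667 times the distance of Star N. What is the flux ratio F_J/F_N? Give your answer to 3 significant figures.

Wien's law: T_J/T_N = λ_N/λ_J = 1230/155 = 7.935.
L_J/L_N = (R_J/R_N)²(T_J/T_N)⁴ = (0.250)²(7.935)⁴ = 247.8.
F_J/F_N = (L_J/L_N)/(d_J/d_N)² = 247.8/(0.667)² = 557.1.

557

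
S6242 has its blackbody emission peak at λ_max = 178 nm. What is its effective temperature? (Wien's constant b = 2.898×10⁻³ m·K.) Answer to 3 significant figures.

1.63×10^4 K

T = b/λ_max = 2.898×10⁻³ / (178×10⁻⁹) = 1.628×10^4 K.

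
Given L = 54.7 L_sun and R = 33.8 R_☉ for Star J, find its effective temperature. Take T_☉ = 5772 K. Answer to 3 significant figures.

T/T_☉ = (L/L_☉)^(1/4) / (R/R_☉)^(1/2)
T = 5772 × (54.7)^(1/4) / √(33.8) = 5772 × 2.720 / 5.814 = 2700 K.

2.70×10^3 K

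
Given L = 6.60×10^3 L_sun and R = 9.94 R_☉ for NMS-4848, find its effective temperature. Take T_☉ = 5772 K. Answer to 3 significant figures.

1.65×10^4 K

T/T_☉ = (L/L_☉)^(1/4) / (R/R_☉)^(1/2)
T = 5772 × (6.60×10^3)^(1/4) / √(9.94) = 5772 × 9.013 / 3.153 = 1.650×10^4 K.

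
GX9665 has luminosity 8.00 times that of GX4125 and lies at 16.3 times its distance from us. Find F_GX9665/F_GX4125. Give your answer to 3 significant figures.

F = L/(4πd²), so F_GX9665/F_GX4125 = (L_GX9665/L_GX4125) / (d_GX9665/d_GX4125)²
= 8.00 / (16.3)² = 8.00 / 265.7 = 0.03011.

0.0301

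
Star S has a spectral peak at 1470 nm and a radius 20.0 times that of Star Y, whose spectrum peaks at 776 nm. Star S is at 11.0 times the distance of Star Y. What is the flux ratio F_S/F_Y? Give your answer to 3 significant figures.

Wien's law: T_S/T_Y = λ_Y/λ_S = 776/1470 = 0.5279.
L_S/L_Y = (R_S/R_Y)²(T_S/T_Y)⁴ = (20.0)²(0.5279)⁴ = 31.06.
F_S/F_Y = (L_S/L_Y)/(d_S/d_Y)² = 31.06/(11.0)² = 0.2567.

0.257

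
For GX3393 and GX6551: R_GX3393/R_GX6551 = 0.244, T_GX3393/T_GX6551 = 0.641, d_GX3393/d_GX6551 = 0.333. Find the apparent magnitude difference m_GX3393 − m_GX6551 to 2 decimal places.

2.61

L_GX3393/L_GX6551 = (0.244)²(0.641)⁴ = 0.01005.
F_GX3393/F_GX6551 = (L_GX3393/L_GX6551)/(d_GX3393/d_GX6551)² = 0.01005/0.1109 = 0.09064.
m_GX3393 − m_GX6551 = −2.5 log₁₀(0.09064) = 2.61.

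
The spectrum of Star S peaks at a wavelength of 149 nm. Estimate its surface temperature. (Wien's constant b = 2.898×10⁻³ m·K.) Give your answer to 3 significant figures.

1.94×10^4 K

T = b/λ_max = 2.898×10⁻³ / (149×10⁻⁹) = 1.945×10^4 K.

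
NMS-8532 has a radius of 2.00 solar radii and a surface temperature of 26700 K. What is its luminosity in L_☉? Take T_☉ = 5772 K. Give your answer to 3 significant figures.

1.83×10^3 L_☉

L/L_☉ = (R/R_☉)² (T/T_☉)⁴ = (2.00)² × (26700/5772)⁴
       = 4.000 × (4.626)⁴ = 4.000 × 457.9 = 1831.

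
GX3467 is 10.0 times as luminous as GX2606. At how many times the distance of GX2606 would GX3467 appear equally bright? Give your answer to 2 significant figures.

Equal flux requires L_GX3467/d_GX3467² = L_GX2606/d_GX2606², so d_GX3467/d_GX2606 = √(L_GX3467/L_GX2606)
= √(10.0) = 3.162.

3.2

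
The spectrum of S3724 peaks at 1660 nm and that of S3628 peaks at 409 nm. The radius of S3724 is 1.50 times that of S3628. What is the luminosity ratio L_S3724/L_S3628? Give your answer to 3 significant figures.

0.00829

Wien's law gives T ∝ 1/λ_max, so T_S3724/T_S3628 = λ_S3628/λ_S3724 = 409/1660 = 0.2464.
Then L ∝ R²T⁴ gives L_S3724/L_S3628 = (1.50)² × (0.2464)⁴ = 2.250 × 0.003685 = 0.008292.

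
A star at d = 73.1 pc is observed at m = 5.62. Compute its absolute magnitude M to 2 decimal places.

M = m − 5 log₁₀(d/10 pc) = 5.62 − 5 log₁₀(73.1/10)
  = 5.62 − 5 × 0.864 = 5.62 − 4.32 = 1.30.

1.30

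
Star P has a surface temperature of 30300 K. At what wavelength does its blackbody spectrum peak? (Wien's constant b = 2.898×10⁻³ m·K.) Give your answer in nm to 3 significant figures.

95.6 nm

λ_max = b/T = 2.898×10⁻³ / 30300 = 9.56×10^-8 m = 95.64 nm.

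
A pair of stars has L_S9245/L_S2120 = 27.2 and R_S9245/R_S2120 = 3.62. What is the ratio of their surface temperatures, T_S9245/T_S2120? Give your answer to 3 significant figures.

L ∝ R²T⁴ gives T ∝ (L/R²)^(1/4), so
T_S9245/T_S2120 = (27.2 / 3.62²)^(1/4) = (2.076)^(1/4) = 1.200.

1.20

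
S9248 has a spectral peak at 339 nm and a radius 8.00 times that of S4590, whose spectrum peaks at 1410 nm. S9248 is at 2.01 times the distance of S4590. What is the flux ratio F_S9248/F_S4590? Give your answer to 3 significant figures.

Wien's law: T_S9248/T_S4590 = λ_S4590/λ_S9248 = 1410/339 = 4.159.
L_S9248/L_S4590 = (R_S9248/R_S4590)²(T_S9248/T_S4590)⁴ = (8.00)²(4.159)⁴ = 1.915×10^4.
F_S9248/F_S4590 = (L_S9248/L_S4590)/(d_S9248/d_S4590)² = 1.915×10^4/(2.01)² = 4741.

4.74×10^3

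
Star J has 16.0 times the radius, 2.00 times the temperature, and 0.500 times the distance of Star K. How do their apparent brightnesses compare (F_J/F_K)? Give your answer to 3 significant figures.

L_J/L_K = (R_J/R_K)²(T_J/T_K)⁴ = (16.0)² × (2.00)⁴ = 4096.
F_J/F_K = (L_J/L_K)/(d_J/d_K)² = 4096 / (0.500)² = 1.638×10^4.

1.64×10^4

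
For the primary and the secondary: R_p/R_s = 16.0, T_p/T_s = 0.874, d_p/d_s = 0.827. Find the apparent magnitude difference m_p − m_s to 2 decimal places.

-5.85

L_p/L_s = (16.0)²(0.874)⁴ = 149.4.
F_p/F_s = (L_p/L_s)/(d_p/d_s)² = 149.4/0.6839 = 218.4.
m_p − m_s = −2.5 log₁₀(218.4) = -5.85.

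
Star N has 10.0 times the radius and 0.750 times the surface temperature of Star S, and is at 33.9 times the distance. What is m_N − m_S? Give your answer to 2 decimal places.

3.90

L_N/L_S = (10.0)²(0.750)⁴ = 31.64.
F_N/F_S = (L_N/L_S)/(d_N/d_S)² = 31.64/1149 = 0.02753.
m_N − m_S = −2.5 log₁₀(0.02753) = 3.90.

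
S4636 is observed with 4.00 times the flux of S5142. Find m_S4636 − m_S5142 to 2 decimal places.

-1.51

m_S4636 − m_S5142 = −2.5 log₁₀(F_S4636/F_S5142) = −2.5 log₁₀(4.00) = −2.5 × (0.602) = -1.505.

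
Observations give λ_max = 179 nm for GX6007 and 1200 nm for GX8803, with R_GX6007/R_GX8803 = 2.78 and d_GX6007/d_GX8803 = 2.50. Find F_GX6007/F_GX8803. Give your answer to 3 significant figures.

Wien's law: T_GX6007/T_GX8803 = λ_GX8803/λ_GX6007 = 1200/179 = 6.704.
L_GX6007/L_GX8803 = (R_GX6007/R_GX8803)²(T_GX6007/T_GX8803)⁴ = (2.78)²(6.704)⁴ = 1.561×10^4.
F_GX6007/F_GX8803 = (L_GX6007/L_GX8803)/(d_GX6007/d_GX8803)² = 1.561×10^4/(2.50)² = 2498.

2.50×10^3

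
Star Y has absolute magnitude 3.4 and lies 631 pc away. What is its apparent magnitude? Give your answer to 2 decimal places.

m = M + 5 log₁₀(d/10 pc) = 3.4 + 5 log₁₀(631/10)
  = 3.4 + 5 × 1.800 = 3.4 + 9.00 = 12.40.

12.40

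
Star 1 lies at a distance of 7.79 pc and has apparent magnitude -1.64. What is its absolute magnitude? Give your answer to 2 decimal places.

M = m − 5 log₁₀(d/10 pc) = -1.64 − 5 log₁₀(7.79/10)
  = -1.64 − 5 × -0.108 = -1.64 − -0.54 = -1.10.

-1.10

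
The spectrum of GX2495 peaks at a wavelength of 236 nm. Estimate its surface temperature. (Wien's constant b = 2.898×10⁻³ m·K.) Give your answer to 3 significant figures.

T = b/λ_max = 2.898×10⁻³ / (236×10⁻⁹) = 1.228×10^4 K.

1.23×10^4 K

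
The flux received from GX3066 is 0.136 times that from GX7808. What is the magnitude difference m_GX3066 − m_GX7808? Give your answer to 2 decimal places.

2.17

m_GX3066 − m_GX7808 = −2.5 log₁₀(F_GX3066/F_GX7808) = −2.5 log₁₀(0.136) = −2.5 × (-0.866) = 2.166.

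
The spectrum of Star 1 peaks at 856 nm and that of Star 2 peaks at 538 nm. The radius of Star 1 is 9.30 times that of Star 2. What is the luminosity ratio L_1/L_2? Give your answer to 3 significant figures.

Wien's law gives T ∝ 1/λ_max, so T_1/T_2 = λ_2/λ_1 = 538/856 = 0.6285.
Then L ∝ R²T⁴ gives L_1/L_2 = (9.30)² × (0.6285)⁴ = 86.49 × 0.1560 = 13.50.

13.5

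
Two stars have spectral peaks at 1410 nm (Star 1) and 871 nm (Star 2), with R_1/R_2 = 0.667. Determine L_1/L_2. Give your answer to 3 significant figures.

Wien's law gives T ∝ 1/λ_max, so T_1/T_2 = λ_2/λ_1 = 871/1410 = 0.6177.
Then L ∝ R²T⁴ gives L_1/L_2 = (0.667)² × (0.6177)⁴ = 0.4449 × 0.1456 = 0.06478.

0.0648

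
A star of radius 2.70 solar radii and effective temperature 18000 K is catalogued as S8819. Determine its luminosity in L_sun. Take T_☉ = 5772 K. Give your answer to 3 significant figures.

L/L_☉ = (R/R_☉)² (T/T_☉)⁴ = (2.70)² × (18000/5772)⁴
       = 7.290 × (3.119)⁴ = 7.290 × 94.58 = 689.5.

689 L_sun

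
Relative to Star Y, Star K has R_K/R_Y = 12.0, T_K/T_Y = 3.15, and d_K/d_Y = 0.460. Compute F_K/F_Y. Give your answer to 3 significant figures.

6.70×10^4

L_K/L_Y = (R_K/R_Y)²(T_K/T_Y)⁴ = (12.0)² × (3.15)⁴ = 1.418×10^4.
F_K/F_Y = (L_K/L_Y)/(d_K/d_Y)² = 1.418×10^4 / (0.460)² = 6.700×10^4.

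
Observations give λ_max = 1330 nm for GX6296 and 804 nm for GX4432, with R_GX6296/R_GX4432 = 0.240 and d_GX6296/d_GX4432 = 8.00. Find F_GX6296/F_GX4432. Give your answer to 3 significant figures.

Wien's law: T_GX6296/T_GX4432 = λ_GX4432/λ_GX6296 = 804/1330 = 0.6045.
L_GX6296/L_GX4432 = (R_GX6296/R_GX4432)²(T_GX6296/T_GX4432)⁴ = (0.240)²(0.6045)⁴ = 0.007692.
F_GX6296/F_GX4432 = (L_GX6296/L_GX4432)/(d_GX6296/d_GX4432)² = 0.007692/(8.00)² = 1.202×10^-4.

1.20×10^-4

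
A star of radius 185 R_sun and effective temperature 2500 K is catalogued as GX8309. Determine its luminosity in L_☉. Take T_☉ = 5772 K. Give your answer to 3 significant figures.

1.20×10^3 L_☉

L/L_☉ = (R/R_☉)² (T/T_☉)⁴ = (185)² × (2500/5772)⁴
       = 3.422×10^4 × (0.4331)⁴ = 3.422×10^4 × 0.03519 = 1204.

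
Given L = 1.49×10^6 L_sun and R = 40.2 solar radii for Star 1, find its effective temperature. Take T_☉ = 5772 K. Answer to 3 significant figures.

T/T_☉ = (L/L_☉)^(1/4) / (R/R_☉)^(1/2)
T = 5772 × (1.49×10^6)^(1/4) / √(40.2) = 5772 × 34.94 / 6.340 = 3.181×10^4 K.

3.18×10^4 K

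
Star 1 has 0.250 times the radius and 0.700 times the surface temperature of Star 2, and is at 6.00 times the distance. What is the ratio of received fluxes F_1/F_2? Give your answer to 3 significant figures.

4.17×10^-4

L_1/L_2 = (R_1/R_2)²(T_1/T_2)⁴ = (0.250)² × (0.700)⁴ = 0.01501.
F_1/F_2 = (L_1/L_2)/(d_1/d_2)² = 0.01501 / (6.00)² = 4.168×10^-4.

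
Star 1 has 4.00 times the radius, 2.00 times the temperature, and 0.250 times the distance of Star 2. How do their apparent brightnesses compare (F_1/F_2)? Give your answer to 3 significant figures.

L_1/L_2 = (R_1/R_2)²(T_1/T_2)⁴ = (4.00)² × (2.00)⁴ = 256.0.
F_1/F_2 = (L_1/L_2)/(d_1/d_2)² = 256.0 / (0.250)² = 4096.

4.10×10^3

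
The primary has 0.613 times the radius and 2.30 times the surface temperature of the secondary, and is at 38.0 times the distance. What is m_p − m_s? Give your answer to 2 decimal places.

5.34

L_p/L_s = (0.613)²(2.30)⁴ = 10.52.
F_p/F_s = (L_p/L_s)/(d_p/d_s)² = 10.52/1444 = 0.007282.
m_p − m_s = −2.5 log₁₀(0.007282) = 5.34.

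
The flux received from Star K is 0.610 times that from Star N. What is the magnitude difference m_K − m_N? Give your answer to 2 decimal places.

0.54

m_K − m_N = −2.5 log₁₀(F_K/F_N) = −2.5 log₁₀(0.610) = −2.5 × (-0.215) = 0.537.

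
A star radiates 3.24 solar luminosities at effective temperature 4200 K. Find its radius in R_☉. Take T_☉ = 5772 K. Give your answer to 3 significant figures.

R/R_☉ = √(L/L_☉) / (T/T_☉)² = √(3.24) / (0.7277)²
       = 1.800 / 0.5295 = 3.400.

3.40 R_☉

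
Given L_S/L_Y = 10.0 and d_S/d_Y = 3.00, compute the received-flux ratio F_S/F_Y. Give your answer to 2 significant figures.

1.1

F = L/(4πd²), so F_S/F_Y = (L_S/L_Y) / (d_S/d_Y)²
= 10.0 / (3.00)² = 10.0 / 9.000 = 1.111.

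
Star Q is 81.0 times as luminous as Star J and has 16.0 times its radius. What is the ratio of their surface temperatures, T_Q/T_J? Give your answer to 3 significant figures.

L ∝ R²T⁴ gives T ∝ (L/R²)^(1/4), so
T_Q/T_J = (81.0 / 16.0²)^(1/4) = (0.3164)^(1/4) = 0.7500.

0.750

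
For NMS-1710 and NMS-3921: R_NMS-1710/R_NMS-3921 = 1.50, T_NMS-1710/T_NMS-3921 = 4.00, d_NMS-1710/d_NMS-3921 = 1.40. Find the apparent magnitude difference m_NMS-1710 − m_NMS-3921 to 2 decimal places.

L_NMS-1710/L_NMS-3921 = (1.50)²(4.00)⁴ = 576.0.
F_NMS-1710/F_NMS-3921 = (L_NMS-1710/L_NMS-3921)/(d_NMS-1710/d_NMS-3921)² = 576.0/1.960 = 293.9.
m_NMS-1710 − m_NMS-3921 = −2.5 log₁₀(293.9) = -6.17.

-6.17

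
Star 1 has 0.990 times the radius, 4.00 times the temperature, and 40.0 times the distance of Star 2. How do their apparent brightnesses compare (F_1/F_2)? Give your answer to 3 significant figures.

L_1/L_2 = (R_1/R_2)²(T_1/T_2)⁴ = (0.990)² × (4.00)⁴ = 250.9.
F_1/F_2 = (L_1/L_2)/(d_1/d_2)² = 250.9 / (40.0)² = 0.1568.

0.157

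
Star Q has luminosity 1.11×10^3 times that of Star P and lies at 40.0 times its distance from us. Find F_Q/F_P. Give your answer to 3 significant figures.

0.694

F = L/(4πd²), so F_Q/F_P = (L_Q/L_P) / (d_Q/d_P)²
= 1.11×10^3 / (40.0)² = 1.11×10^3 / 1600 = 0.6937.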